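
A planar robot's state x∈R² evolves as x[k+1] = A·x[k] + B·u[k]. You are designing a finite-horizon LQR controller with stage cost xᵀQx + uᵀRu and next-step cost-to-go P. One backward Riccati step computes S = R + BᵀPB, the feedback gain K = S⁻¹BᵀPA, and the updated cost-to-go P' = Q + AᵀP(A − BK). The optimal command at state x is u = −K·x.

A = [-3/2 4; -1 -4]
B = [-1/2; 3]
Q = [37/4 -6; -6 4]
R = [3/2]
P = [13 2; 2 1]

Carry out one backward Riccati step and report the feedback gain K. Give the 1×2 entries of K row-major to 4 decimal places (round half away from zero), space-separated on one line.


BᵀP = [-0.5000 2.0000]
S = R + BᵀPB = [3/2] + [6.2500] = [7.7500]
BᵀPA = [-1.2500 -10.0000]
K = S⁻¹·BᵀPA = [-0.1613 -1.2903]
A−BK = [-1.5806 3.3548; -0.5161 -0.1290]
AᵀP(A−BK) = [36.0484 -71.6129; -71.6129 147.0968]
P' = Q + AᵀP(A−BK) = [45.2984 -77.6129; -77.6129 151.0968]
tr(P') = 196.3952

-0.1613 -1.2903


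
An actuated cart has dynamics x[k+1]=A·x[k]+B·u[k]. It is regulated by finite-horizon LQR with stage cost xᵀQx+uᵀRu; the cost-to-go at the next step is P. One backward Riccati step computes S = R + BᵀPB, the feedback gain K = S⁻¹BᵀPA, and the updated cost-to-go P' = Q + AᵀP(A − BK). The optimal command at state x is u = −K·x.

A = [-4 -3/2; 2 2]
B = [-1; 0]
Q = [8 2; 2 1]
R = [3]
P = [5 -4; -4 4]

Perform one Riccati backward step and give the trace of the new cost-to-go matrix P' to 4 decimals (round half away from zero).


92.2188

BᵀP = [-5.0000 4.0000]
S = R + BᵀPB = [3] + [5.0000] = [8.0000]
BᵀPA = [28.0000 15.5000]
K = S⁻¹·BᵀPA = [3.5000 1.9375]
A−BK = [-0.5000 0.4375; 2.0000 2.0000]
AᵀP(A−BK) = [62.0000 35.7500; 35.7500 21.2188]
P' = Q + AᵀP(A−BK) = [70.0000 37.7500; 37.7500 22.2188]
tr(P') = 92.2188


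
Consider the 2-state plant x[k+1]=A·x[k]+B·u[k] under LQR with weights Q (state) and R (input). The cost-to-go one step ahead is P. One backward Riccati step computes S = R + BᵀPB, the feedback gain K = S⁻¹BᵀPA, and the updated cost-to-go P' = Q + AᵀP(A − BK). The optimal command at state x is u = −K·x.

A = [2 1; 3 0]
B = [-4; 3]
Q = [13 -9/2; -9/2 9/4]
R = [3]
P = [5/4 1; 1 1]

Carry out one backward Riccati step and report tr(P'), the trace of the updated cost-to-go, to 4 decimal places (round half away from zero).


BᵀP = [-2.0000 -1.0000]
S = R + BᵀPB = [3] + [5.0000] = [8.0000]
BᵀPA = [-7.0000 -2.0000]
K = S⁻¹·BᵀPA = [-0.8750 -0.2500]
A−BK = [-1.5000 0.0000; 5.6250 0.7500]
AᵀP(A−BK) = [19.8750 3.7500; 3.7500 0.7500]
P' = Q + AᵀP(A−BK) = [32.8750 -0.7500; -0.7500 3.0000]
tr(P') = 35.8750

35.8750


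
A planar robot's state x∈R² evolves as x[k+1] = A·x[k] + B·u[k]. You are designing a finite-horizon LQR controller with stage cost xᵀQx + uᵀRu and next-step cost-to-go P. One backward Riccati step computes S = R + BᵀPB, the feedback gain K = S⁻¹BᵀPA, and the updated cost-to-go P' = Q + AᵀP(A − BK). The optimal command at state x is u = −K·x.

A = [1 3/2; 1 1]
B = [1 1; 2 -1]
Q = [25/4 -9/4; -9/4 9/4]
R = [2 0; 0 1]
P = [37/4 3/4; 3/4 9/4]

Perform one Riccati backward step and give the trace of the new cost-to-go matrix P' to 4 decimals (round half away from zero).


11.1297

BᵀP = [10.7500 5.2500; 8.5000 -1.5000]
S = R + BᵀPB = [2 0; 0 1] + [21.2500 5.5000; 5.5000 10.0000] = [23.2500 5.5000; 5.5000 11.0000]
BᵀPA = [16.0000 21.3750; 7.0000 11.2500]
K = S⁻¹·BᵀPA = [0.6098 0.7683; 0.3315 0.6386]
A−BK = [0.0588 0.0931; 0.1120 0.1020]
AᵀP(A−BK) = [0.9235 1.2373; 1.2373 1.7062]
P' = Q + AᵀP(A−BK) = [7.1735 -1.0127; -1.0127 3.9562]
tr(P') = 11.1297


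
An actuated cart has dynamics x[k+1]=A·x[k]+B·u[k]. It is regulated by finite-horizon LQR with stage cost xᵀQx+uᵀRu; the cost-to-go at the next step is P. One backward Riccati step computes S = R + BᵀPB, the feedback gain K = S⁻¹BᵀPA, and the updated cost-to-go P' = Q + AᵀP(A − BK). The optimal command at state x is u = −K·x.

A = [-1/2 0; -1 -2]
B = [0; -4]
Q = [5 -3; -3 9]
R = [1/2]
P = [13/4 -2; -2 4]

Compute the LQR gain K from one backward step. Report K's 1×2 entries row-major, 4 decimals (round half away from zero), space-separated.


BᵀP = [8.0000 -16.0000]
S = R + BᵀPB = [1/2] + [64.0000] = [64.5000]
BᵀPA = [12.0000 32.0000]
K = S⁻¹·BᵀPA = [0.1860 0.4961]
A−BK = [-0.5000 0.0000; -0.2558 -0.0155]
AᵀP(A−BK) = [0.5799 0.0465; 0.0465 0.1240]
P' = Q + AᵀP(A−BK) = [5.5799 -2.9535; -2.9535 9.1240]
tr(P') = 14.7040

0.1860 0.4961


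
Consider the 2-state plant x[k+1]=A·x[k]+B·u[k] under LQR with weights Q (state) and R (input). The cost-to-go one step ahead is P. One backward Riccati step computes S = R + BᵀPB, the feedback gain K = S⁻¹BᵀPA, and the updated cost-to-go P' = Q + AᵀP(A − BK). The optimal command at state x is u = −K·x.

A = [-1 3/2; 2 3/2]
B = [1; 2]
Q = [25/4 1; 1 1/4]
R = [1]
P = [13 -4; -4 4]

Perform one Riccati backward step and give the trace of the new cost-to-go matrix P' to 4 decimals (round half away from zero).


58.0893

BᵀP = [5.0000 4.0000]
S = R + BᵀPB = [1] + [13.0000] = [14.0000]
BᵀPA = [3.0000 13.5000]
K = S⁻¹·BᵀPA = [0.2143 0.9643]
A−BK = [-1.2143 0.5357; 1.5714 -0.4286]
AᵀP(A−BK) = [44.3571 -16.3929; -16.3929 7.2321]
P' = Q + AᵀP(A−BK) = [50.6071 -15.3929; -15.3929 7.4821]
tr(P') = 58.0893


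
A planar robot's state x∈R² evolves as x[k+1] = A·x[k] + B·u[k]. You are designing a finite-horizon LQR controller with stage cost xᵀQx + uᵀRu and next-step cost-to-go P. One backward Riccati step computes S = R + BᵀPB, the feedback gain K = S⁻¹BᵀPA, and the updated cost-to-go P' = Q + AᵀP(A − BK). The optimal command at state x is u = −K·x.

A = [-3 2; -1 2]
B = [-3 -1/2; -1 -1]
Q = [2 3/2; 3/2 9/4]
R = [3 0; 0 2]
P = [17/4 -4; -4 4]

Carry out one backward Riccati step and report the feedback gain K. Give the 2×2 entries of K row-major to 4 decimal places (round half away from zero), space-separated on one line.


0.8231 -0.1059 -0.2094 -0.2070

BᵀP = [-8.7500 8.0000; 1.8750 -2.0000]
S = R + BᵀPB = [3 0; 0 2] + [18.2500 -3.6250; -3.6250 1.0625] = [21.2500 -3.6250; -3.6250 3.0625]
BᵀPA = [18.2500 -1.5000; -3.6250 -0.2500]
K = S⁻¹·BᵀPA = [0.8231 -0.1059; -0.2094 -0.2070]
A−BK = [-0.6354 1.5788; -0.3863 1.6871]
AᵀP(A−BK) = [2.4693 -0.3177; -0.3177 0.7894]
P' = Q + AᵀP(A−BK) = [4.4693 1.1823; 1.1823 3.0394]
tr(P') = 7.5087


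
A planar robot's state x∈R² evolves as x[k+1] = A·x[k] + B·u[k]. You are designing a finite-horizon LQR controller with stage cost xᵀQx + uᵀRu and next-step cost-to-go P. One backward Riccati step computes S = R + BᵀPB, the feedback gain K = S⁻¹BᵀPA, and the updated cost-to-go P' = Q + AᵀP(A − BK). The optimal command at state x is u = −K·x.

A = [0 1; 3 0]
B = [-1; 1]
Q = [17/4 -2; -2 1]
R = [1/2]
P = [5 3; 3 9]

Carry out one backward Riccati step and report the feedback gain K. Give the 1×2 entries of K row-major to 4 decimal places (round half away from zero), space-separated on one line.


BᵀP = [-2.0000 6.0000]
S = R + BᵀPB = [1/2] + [8.0000] = [8.5000]
BᵀPA = [18.0000 -2.0000]
K = S⁻¹·BᵀPA = [2.1176 -0.2353]
A−BK = [2.1176 0.7647; 0.8824 0.2353]
AᵀP(A−BK) = [42.8824 13.2353; 13.2353 4.5294]
P' = Q + AᵀP(A−BK) = [47.1324 11.2353; 11.2353 5.5294]
tr(P') = 52.6618

2.1176 -0.2353


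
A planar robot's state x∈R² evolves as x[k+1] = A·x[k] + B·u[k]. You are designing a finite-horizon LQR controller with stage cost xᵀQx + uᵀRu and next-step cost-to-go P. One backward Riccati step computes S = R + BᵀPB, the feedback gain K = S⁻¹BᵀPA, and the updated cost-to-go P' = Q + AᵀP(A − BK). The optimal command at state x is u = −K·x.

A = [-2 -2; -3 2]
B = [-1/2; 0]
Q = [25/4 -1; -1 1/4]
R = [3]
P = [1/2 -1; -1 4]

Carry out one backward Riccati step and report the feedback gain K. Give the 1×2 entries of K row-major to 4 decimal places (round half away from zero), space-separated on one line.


-0.3200 0.4800

BᵀP = [-0.2500 0.5000]
S = R + BᵀPB = [3] + [0.1250] = [3.1250]
BᵀPA = [-1.0000 1.5000]
K = S⁻¹·BᵀPA = [-0.3200 0.4800]
A−BK = [-2.1600 -1.7600; -3.0000 2.0000]
AᵀP(A−BK) = [25.6800 -23.5200; -23.5200 25.2800]
P' = Q + AᵀP(A−BK) = [31.9300 -24.5200; -24.5200 25.5300]
tr(P') = 57.4600


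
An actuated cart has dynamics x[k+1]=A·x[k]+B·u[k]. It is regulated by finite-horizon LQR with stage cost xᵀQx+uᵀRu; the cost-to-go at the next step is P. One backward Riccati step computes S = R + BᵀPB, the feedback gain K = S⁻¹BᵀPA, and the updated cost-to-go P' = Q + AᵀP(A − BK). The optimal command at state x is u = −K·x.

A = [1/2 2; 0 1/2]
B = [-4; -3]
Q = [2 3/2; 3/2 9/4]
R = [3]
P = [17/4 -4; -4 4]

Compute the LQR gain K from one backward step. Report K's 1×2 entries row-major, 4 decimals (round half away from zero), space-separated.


BᵀP = [-5.0000 4.0000]
S = R + BᵀPB = [3] + [8.0000] = [11.0000]
BᵀPA = [-2.5000 -8.0000]
K = S⁻¹·BᵀPA = [-0.2273 -0.7273]
A−BK = [-0.4091 -0.9091; -0.6818 -1.6818]
AᵀP(A−BK) = [0.4943 1.4318; 1.4318 4.1818]
P' = Q + AᵀP(A−BK) = [2.4943 2.9318; 2.9318 6.4318]
tr(P') = 8.9261

-0.2273 -0.7273


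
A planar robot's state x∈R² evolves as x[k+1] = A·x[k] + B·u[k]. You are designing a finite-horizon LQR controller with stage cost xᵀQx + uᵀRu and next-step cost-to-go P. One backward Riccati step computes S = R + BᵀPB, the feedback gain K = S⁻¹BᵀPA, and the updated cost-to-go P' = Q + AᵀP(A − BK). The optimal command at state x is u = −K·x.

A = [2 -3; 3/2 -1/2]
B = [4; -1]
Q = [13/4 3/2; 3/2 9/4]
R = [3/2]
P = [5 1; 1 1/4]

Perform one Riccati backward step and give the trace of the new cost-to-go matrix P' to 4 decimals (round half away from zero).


BᵀP = [19.0000 3.7500]
S = R + BᵀPB = [3/2] + [72.2500] = [73.7500]
BᵀPA = [43.6250 -58.8750]
K = S⁻¹·BᵀPA = [0.5915 -0.7983]
A−BK = [-0.3661 0.1932; 2.0915 -1.2983]
AᵀP(A−BK) = [0.7572 -0.8614; -0.8614 1.0623]
P' = Q + AᵀP(A−BK) = [4.0072 0.6386; 0.6386 3.3123]
tr(P') = 7.3195

7.3195


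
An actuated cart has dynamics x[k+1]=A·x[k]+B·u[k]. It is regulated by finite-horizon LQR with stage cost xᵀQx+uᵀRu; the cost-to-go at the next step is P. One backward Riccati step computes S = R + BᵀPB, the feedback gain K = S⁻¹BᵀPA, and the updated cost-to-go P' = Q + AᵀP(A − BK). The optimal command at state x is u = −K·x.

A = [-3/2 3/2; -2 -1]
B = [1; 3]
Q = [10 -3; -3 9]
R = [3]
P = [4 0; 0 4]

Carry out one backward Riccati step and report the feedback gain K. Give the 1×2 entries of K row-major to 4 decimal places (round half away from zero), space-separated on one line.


-0.6977 -0.1395

BᵀP = [4.0000 12.0000]
S = R + BᵀPB = [3] + [40.0000] = [43.0000]
BᵀPA = [-30.0000 -6.0000]
K = S⁻¹·BᵀPA = [-0.6977 -0.1395]
A−BK = [-0.8023 1.6395; 0.0930 -0.5814]
AᵀP(A−BK) = [4.0698 -5.1860; -5.1860 12.1628]
P' = Q + AᵀP(A−BK) = [14.0698 -8.1860; -8.1860 21.1628]
tr(P') = 35.2326


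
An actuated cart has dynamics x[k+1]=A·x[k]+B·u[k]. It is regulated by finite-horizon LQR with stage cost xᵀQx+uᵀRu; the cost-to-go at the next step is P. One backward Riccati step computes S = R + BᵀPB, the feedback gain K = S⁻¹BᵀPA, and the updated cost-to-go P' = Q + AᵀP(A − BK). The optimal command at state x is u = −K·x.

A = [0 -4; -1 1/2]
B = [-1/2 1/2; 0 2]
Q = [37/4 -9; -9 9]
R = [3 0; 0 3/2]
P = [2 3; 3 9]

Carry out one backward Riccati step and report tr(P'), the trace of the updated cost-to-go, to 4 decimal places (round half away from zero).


32.2837

BᵀP = [-1.0000 -1.5000; 7.0000 19.5000]
S = R + BᵀPB = [3 0; 0 3/2] + [0.5000 -3.5000; -3.5000 42.5000] = [3.5000 -3.5000; -3.5000 44.0000]
BᵀPA = [1.5000 3.2500; -19.5000 -18.2500]
K = S⁻¹·BᵀPA = [-0.0159 0.5582; -0.4444 -0.3704]
A−BK = [0.2143 -3.5357; -0.1111 1.2407]
AᵀP(A−BK) = [0.3571 -0.5595; -0.5595 13.6766]
P' = Q + AᵀP(A−BK) = [9.6071 -9.5595; -9.5595 22.6766]
tr(P') = 32.2837


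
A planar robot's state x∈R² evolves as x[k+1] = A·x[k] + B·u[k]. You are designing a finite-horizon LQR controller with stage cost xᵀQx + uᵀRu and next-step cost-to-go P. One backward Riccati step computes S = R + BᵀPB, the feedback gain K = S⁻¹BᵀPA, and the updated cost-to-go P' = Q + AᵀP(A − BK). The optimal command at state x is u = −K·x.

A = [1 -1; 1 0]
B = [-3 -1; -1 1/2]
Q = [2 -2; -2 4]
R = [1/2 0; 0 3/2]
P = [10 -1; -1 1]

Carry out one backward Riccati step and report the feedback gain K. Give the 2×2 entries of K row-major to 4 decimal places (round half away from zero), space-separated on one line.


-0.3905 0.2880 0.2130 0.1460

BᵀP = [-29.0000 2.0000; -10.5000 1.5000]
S = R + BᵀPB = [1/2 0; 0 3/2] + [85.0000 30.0000; 30.0000 11.2500] = [85.5000 30.0000; 30.0000 12.7500]
BᵀPA = [-27.0000 29.0000; -9.0000 10.5000]
K = S⁻¹·BᵀPA = [-0.3905 0.2880; 0.2130 0.1460]
A−BK = [0.0414 0.0099; 0.5030 0.2150]
AᵀP(A−BK) = [0.3728 0.0888; 0.0888 0.1164]
P' = Q + AᵀP(A−BK) = [2.3728 -1.9112; -1.9112 4.1164]
tr(P') = 6.4892


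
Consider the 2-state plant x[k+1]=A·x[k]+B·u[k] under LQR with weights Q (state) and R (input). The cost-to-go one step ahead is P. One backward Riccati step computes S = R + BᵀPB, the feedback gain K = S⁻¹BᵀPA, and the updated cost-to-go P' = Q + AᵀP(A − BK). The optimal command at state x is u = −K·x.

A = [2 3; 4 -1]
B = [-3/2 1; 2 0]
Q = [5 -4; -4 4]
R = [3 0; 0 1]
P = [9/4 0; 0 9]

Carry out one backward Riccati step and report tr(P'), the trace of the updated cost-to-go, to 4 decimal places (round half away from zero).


BᵀP = [-3.3750 18.0000; 2.2500 0.0000]
S = R + BᵀPB = [3 0; 0 1] + [41.0625 -3.3750; -3.3750 2.2500] = [44.0625 -3.3750; -3.3750 3.2500]
BᵀPA = [65.2500 -28.1250; 4.5000 6.7500]
K = S⁻¹·BᵀPA = [1.7240 -0.5206; 3.1750 1.5363]
A−BK = [1.4111 0.6828; 0.5519 0.0413]
AᵀP(A−BK) = [26.2191 4.5576; 4.5576 4.2376]
P' = Q + AᵀP(A−BK) = [31.2191 0.5576; 0.5576 8.2376]
tr(P') = 39.4566

39.4566


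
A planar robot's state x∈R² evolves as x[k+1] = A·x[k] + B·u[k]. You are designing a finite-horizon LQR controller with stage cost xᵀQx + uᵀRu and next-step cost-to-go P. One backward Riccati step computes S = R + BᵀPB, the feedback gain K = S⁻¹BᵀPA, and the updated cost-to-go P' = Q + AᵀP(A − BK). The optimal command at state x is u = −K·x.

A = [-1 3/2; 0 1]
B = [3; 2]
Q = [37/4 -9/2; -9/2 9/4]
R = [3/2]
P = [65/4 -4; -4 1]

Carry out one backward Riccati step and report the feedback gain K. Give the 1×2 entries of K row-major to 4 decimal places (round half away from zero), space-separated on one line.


BᵀP = [40.7500 -10.0000]
S = R + BᵀPB = [3/2] + [102.2500] = [103.7500]
BᵀPA = [-40.7500 51.1250]
K = S⁻¹·BᵀPA = [-0.3928 0.4928]
A−BK = [0.1783 0.0217; 0.7855 0.0145]
AᵀP(A−BK) = [0.2446 -0.2946; -0.2946 0.3696]
P' = Q + AᵀP(A−BK) = [9.4946 -4.7946; -4.7946 2.6196]
tr(P') = 12.1142

-0.3928 0.4928


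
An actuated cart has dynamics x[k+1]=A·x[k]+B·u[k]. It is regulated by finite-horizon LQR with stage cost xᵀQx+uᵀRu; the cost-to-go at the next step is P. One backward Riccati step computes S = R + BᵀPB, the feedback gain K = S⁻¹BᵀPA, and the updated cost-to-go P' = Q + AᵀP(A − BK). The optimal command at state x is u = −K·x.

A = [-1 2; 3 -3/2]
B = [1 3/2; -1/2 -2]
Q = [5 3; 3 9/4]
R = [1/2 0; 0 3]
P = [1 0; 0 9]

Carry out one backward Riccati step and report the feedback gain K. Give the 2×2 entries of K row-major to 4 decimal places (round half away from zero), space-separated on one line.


-0.3460 1.0338 -1.2574 0.4641

BᵀP = [1.0000 -4.5000; 1.5000 -18.0000]
S = R + BᵀPB = [1/2 0; 0 3] + [3.2500 10.5000; 10.5000 38.2500] = [3.7500 10.5000; 10.5000 41.2500]
BᵀPA = [-14.5000 8.7500; -55.5000 30.0000]
K = S⁻¹·BᵀPA = [-0.3460 1.0338; -1.2574 0.4641]
A−BK = [1.2321 0.2700; 0.3122 -0.0549]
AᵀP(A−BK) = [7.1983 -1.7511; -1.7511 1.2806]
P' = Q + AᵀP(A−BK) = [12.1983 1.2489; 1.2489 3.5306]
tr(P') = 15.7289


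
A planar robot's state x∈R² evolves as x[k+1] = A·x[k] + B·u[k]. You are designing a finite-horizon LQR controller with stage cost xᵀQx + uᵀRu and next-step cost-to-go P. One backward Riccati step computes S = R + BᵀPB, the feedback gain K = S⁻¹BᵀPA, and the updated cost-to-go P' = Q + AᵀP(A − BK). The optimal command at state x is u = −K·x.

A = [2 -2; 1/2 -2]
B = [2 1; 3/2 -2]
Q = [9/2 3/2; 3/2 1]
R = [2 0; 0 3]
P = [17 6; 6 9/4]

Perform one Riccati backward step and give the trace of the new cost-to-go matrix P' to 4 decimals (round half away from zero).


BᵀP = [43.0000 15.3750; 5.0000 1.5000]
S = R + BᵀPB = [2 0; 0 3] + [109.0625 12.2500; 12.2500 2.0000] = [111.0625 12.2500; 12.2500 5.0000]
BᵀPA = [93.6875 -116.7500; 10.7500 -13.0000]
K = S⁻¹·BᵀPA = [0.8310 -1.0475; 0.1141 -0.0336]
A−BK = [0.2239 0.1286; -0.5182 -0.4960]
AᵀP(A−BK) = [1.4843 -1.7508; -1.7508 2.2671]
P' = Q + AᵀP(A−BK) = [5.9843 -0.2508; -0.2508 3.2671]
tr(P') = 9.2514

9.2514


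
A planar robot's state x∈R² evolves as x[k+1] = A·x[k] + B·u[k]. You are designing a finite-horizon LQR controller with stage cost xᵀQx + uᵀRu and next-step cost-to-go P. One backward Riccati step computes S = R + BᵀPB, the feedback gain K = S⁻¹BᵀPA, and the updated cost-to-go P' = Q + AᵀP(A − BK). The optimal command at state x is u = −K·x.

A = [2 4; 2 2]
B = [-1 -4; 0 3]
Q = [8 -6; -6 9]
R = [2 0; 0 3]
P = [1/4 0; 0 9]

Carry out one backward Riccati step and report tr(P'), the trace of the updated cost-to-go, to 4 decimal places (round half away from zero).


33.2335

BᵀP = [-0.2500 0.0000; -1.0000 27.0000]
S = R + BᵀPB = [2 0; 0 3] + [0.2500 1.0000; 1.0000 85.0000] = [2.2500 1.0000; 1.0000 88.0000]
BᵀPA = [-0.5000 -1.0000; 52.0000 50.0000]
K = S⁻¹·BᵀPA = [-0.4873 -0.7005; 0.5964 0.5761]
A−BK = [3.8985 5.6041; 0.2107 0.2716]
AᵀP(A−BK) = [5.7411 7.6904; 7.6904 10.4924]
P' = Q + AᵀP(A−BK) = [13.7411 1.6904; 1.6904 19.4924]
tr(P') = 33.2335


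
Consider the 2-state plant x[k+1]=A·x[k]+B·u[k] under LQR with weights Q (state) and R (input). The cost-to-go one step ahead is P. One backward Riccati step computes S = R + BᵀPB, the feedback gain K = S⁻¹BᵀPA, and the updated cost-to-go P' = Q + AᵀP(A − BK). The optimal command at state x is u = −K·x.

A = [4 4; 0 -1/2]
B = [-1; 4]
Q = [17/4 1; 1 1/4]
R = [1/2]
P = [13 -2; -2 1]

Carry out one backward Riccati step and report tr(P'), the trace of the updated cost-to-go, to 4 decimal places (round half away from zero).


107.3214

BᵀP = [-21.0000 6.0000]
S = R + BᵀPB = [1/2] + [45.0000] = [45.5000]
BᵀPA = [-84.0000 -87.0000]
K = S⁻¹·BᵀPA = [-1.8462 -1.9121]
A−BK = [2.1538 2.0879; 7.3846 7.1484]
AᵀP(A−BK) = [52.9231 51.3846; 51.3846 49.8984]
P' = Q + AᵀP(A−BK) = [57.1731 52.3846; 52.3846 50.1484]
tr(P') = 107.3214


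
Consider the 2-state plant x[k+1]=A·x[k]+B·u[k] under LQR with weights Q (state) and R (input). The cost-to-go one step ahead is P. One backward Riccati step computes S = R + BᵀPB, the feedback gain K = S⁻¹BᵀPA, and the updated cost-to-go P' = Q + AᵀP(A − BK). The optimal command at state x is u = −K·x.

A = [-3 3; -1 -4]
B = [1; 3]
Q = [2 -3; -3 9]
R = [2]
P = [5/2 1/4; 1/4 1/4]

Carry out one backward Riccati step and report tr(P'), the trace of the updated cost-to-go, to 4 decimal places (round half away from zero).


37.7348

BᵀP = [3.2500 1.0000]
S = R + BᵀPB = [2] + [6.2500] = [8.2500]
BᵀPA = [-10.7500 5.7500]
K = S⁻¹·BᵀPA = [-1.3030 0.6970]
A−BK = [-1.6970 2.3030; 2.9091 -6.0909]
AᵀP(A−BK) = [10.2424 -11.7576; -11.7576 16.4924]
P' = Q + AᵀP(A−BK) = [12.2424 -14.7576; -14.7576 25.4924]
tr(P') = 37.7348


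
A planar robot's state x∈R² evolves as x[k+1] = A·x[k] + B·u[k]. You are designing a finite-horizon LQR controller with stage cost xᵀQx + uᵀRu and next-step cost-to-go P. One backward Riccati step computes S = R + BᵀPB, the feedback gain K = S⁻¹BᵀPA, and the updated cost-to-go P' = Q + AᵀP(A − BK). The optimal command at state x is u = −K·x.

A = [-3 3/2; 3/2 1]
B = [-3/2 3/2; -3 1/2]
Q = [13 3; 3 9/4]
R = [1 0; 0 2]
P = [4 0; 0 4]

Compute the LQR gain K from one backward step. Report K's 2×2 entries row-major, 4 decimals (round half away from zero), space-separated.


-0.6881 -0.2661 -2.1101 0.5841

BᵀP = [-6.0000 -12.0000; 6.0000 2.0000]
S = R + BᵀPB = [1 0; 0 2] + [45.0000 -15.0000; -15.0000 10.0000] = [46.0000 -15.0000; -15.0000 12.0000]
BᵀPA = [0.0000 -21.0000; -15.0000 11.0000]
K = S⁻¹·BᵀPA = [-0.6881 -0.2661; -2.1101 0.5841]
A−BK = [-0.8670 0.2248; 0.4908 -0.0902]
AᵀP(A−BK) = [13.3486 -3.2385; -3.2385 0.9878]
P' = Q + AᵀP(A−BK) = [26.3486 -0.2385; -0.2385 3.2378]
tr(P') = 29.5864


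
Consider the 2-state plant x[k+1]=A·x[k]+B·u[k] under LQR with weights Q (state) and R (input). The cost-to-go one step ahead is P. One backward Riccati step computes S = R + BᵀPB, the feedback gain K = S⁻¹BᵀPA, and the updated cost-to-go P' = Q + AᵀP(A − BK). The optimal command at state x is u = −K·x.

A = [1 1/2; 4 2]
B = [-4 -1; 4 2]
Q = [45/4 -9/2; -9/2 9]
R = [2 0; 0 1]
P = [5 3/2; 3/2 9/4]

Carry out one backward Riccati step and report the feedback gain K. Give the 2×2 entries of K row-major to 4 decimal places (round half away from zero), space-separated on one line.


-0.9478 -0.4739 3.2174 1.6087

BᵀP = [-14.0000 3.0000; -2.0000 3.0000]
S = R + BᵀPB = [2 0; 0 1] + [68.0000 20.0000; 20.0000 8.0000] = [70.0000 20.0000; 20.0000 9.0000]
BᵀPA = [-2.0000 -1.0000; 10.0000 5.0000]
K = S⁻¹·BᵀPA = [-0.9478 -0.4739; 3.2174 1.6087]
A−BK = [0.4261 0.2130; 1.3565 0.6783]
AᵀP(A−BK) = [18.9304 9.4652; 9.4652 4.7326]
P' = Q + AᵀP(A−BK) = [30.1804 4.9652; 4.9652 13.7326]
tr(P') = 43.9130


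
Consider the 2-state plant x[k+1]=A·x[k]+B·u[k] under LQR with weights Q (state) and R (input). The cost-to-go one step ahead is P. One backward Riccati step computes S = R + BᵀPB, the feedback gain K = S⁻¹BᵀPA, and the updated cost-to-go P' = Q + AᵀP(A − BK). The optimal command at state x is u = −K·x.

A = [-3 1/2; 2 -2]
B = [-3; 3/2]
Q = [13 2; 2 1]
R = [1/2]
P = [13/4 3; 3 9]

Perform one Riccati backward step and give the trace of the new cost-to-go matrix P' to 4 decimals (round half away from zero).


41.5537

BᵀP = [-5.2500 4.5000]
S = R + BᵀPB = [1/2] + [22.5000] = [23.0000]
BᵀPA = [24.7500 -11.6250]
K = S⁻¹·BᵀPA = [1.0761 -0.5054]
A−BK = [0.2283 -1.0163; 0.3859 -1.2418]
AᵀP(A−BK) = [2.6168 -7.3655; -7.3655 24.9368]
P' = Q + AᵀP(A−BK) = [15.6168 -5.3655; -5.3655 25.9368]
tr(P') = 41.5537


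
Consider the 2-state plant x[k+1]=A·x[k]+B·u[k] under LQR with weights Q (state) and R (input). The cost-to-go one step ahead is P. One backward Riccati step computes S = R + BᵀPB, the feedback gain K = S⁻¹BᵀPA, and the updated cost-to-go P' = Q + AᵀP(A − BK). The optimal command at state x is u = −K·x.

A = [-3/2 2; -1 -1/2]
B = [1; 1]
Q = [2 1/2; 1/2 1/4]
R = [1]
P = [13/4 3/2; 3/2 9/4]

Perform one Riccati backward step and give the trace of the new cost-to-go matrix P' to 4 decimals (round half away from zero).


8.3059

BᵀP = [4.7500 3.7500]
S = R + BᵀPB = [1] + [8.5000] = [9.5000]
BᵀPA = [-10.8750 7.6250]
K = S⁻¹·BᵀPA = [-1.1447 0.8026]
A−BK = [-0.3553 1.1974; 0.1447 -1.3026]
AᵀP(A−BK) = [1.6135 -1.7714; -1.7714 4.4424]
P' = Q + AᵀP(A−BK) = [3.6135 -1.2714; -1.2714 4.6924]
tr(P') = 8.3059


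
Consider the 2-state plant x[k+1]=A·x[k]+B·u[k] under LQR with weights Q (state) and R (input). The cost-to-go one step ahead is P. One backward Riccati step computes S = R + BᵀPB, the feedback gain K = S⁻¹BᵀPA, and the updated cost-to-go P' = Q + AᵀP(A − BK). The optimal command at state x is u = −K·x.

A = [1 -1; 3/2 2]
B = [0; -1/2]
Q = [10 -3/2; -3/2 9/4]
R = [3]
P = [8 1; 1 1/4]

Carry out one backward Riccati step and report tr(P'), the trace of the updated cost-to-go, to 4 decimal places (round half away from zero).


28.6378

BᵀP = [-0.5000 -0.1250]
S = R + BᵀPB = [3] + [0.0625] = [3.0625]
BᵀPA = [-0.6875 0.2500]
K = S⁻¹·BᵀPA = [-0.2245 0.0816]
A−BK = [1.0000 -1.0000; 1.3878 2.0408]
AᵀP(A−BK) = [11.4082 -6.6939; -6.6939 4.9796]
P' = Q + AᵀP(A−BK) = [21.4082 -8.1939; -8.1939 7.2296]
tr(P') = 28.6378


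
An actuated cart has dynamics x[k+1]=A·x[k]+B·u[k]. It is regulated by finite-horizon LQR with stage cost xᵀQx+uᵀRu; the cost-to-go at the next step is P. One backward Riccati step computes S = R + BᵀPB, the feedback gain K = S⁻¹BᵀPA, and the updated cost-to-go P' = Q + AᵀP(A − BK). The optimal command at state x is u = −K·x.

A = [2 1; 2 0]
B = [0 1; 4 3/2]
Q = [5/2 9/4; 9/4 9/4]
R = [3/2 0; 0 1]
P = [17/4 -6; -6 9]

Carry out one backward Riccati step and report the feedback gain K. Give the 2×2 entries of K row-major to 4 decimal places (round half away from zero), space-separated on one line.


BᵀP = [-24.0000 36.0000; -4.7500 7.5000]
S = R + BᵀPB = [3/2 0; 0 1] + [144.0000 30.0000; 30.0000 6.5000] = [145.5000 30.0000; 30.0000 7.5000]
BᵀPA = [24.0000 -24.0000; 5.5000 -4.7500]
K = S⁻¹·BᵀPA = [0.0784 -0.1961; 0.4196 0.1510]
A−BK = [1.5804 0.8490; 1.0569 0.5578]
AᵀP(A−BK) = [0.8098 0.3755; 0.3755 0.2613]
P' = Q + AᵀP(A−BK) = [3.3098 2.6255; 2.6255 2.5113]
tr(P') = 5.8211

0.0784 -0.1961 0.4196 0.1510


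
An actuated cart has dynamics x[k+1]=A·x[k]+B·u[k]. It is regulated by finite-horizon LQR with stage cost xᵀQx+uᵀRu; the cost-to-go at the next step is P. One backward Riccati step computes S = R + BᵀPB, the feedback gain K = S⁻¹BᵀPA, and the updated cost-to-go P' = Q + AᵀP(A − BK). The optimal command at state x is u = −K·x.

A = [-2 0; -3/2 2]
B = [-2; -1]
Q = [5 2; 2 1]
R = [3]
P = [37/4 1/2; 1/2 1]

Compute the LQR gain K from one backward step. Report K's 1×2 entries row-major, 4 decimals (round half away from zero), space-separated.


BᵀP = [-19.0000 -2.0000]
S = R + BᵀPB = [3] + [40.0000] = [43.0000]
BᵀPA = [41.0000 -4.0000]
K = S⁻¹·BᵀPA = [0.9535 -0.0930]
A−BK = [-0.0930 -0.1860; -0.5465 1.9070]
AᵀP(A−BK) = [3.1570 -1.1860; -1.1860 3.6279]
P' = Q + AᵀP(A−BK) = [8.1570 0.8140; 0.8140 4.6279]
tr(P') = 12.7849

0.9535 -0.0930


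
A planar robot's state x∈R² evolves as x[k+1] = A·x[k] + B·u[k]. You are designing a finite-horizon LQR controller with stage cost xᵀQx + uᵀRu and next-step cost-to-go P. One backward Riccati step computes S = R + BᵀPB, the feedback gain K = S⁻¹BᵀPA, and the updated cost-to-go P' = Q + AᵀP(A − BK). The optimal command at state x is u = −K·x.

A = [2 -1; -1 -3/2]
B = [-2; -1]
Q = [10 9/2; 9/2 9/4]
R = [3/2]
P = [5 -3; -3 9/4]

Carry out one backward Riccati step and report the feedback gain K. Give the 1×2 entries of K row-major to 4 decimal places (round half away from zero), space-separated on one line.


BᵀP = [-7.0000 3.7500]
S = R + BᵀPB = [3/2] + [10.2500] = [11.7500]
BᵀPA = [-17.7500 1.3750]
K = S⁻¹·BᵀPA = [-1.5106 0.1170]
A−BK = [-1.0213 -0.7660; -2.5106 -1.3830]
AᵀP(A−BK) = [7.4362 1.4521; 1.4521 0.9016]
P' = Q + AᵀP(A−BK) = [17.4362 5.9521; 5.9521 3.1516]
tr(P') = 20.5878

-1.5106 0.1170


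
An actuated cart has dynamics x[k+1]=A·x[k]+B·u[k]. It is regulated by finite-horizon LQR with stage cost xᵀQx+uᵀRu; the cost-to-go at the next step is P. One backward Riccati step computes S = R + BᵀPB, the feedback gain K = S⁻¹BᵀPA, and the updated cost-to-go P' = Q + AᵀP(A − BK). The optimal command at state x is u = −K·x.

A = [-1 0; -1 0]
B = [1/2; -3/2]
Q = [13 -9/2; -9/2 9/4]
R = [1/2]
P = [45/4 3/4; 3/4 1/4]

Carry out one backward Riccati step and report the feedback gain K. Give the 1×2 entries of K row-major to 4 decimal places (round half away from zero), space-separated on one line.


BᵀP = [4.5000 0.0000]
S = R + BᵀPB = [1/2] + [2.2500] = [2.7500]
BᵀPA = [-4.5000 0.0000]
K = S⁻¹·BᵀPA = [-1.6364 0.0000]
A−BK = [-0.1818 0.0000; -3.4545 0.0000]
AᵀP(A−BK) = [5.6364 0.0000; 0.0000 0.0000]
P' = Q + AᵀP(A−BK) = [18.6364 -4.5000; -4.5000 2.2500]
tr(P') = 20.8864

-1.6364 0.0000


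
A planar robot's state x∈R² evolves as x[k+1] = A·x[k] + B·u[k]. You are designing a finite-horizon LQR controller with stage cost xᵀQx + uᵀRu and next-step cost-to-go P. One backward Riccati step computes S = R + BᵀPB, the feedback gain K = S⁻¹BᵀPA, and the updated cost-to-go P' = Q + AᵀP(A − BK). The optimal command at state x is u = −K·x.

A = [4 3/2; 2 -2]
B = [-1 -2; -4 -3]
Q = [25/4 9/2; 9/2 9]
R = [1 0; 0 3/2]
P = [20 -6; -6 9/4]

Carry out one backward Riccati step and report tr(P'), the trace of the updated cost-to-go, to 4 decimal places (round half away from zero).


BᵀP = [4.0000 -3.0000; -22.0000 5.2500]
S = R + BᵀPB = [1 0; 0 3/2] + [8.0000 1.0000; 1.0000 28.2500] = [9.0000 1.0000; 1.0000 29.7500]
BᵀPA = [10.0000 12.0000; -77.5000 -43.5000]
K = S⁻¹·BᵀPA = [1.4058 1.5014; -2.6523 -1.5127]
A−BK = [0.1012 -0.0239; -0.3336 -0.5323]
AᵀP(A−BK) = [13.3889 8.7554; 8.7554 6.1828]
P' = Q + AᵀP(A−BK) = [19.6389 13.2554; 13.2554 15.1828]
tr(P') = 34.8217

34.8217


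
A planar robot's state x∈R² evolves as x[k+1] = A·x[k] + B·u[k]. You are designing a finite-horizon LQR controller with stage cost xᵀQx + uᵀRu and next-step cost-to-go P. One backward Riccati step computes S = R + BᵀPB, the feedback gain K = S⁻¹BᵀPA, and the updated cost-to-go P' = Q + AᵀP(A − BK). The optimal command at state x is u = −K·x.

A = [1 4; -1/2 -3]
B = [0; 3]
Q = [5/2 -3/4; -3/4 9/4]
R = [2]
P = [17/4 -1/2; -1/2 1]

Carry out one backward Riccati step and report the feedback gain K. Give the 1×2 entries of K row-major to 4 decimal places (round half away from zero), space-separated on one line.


-0.2727 -1.3636

BᵀP = [-1.5000 3.0000]
S = R + BᵀPB = [2] + [9.0000] = [11.0000]
BᵀPA = [-3.0000 -15.0000]
K = S⁻¹·BᵀPA = [-0.2727 -1.3636]
A−BK = [1.0000 4.0000; 0.3182 1.0909]
AᵀP(A−BK) = [4.1818 16.9091; 16.9091 68.5455]
P' = Q + AᵀP(A−BK) = [6.6818 16.1591; 16.1591 70.7955]
tr(P') = 77.4773


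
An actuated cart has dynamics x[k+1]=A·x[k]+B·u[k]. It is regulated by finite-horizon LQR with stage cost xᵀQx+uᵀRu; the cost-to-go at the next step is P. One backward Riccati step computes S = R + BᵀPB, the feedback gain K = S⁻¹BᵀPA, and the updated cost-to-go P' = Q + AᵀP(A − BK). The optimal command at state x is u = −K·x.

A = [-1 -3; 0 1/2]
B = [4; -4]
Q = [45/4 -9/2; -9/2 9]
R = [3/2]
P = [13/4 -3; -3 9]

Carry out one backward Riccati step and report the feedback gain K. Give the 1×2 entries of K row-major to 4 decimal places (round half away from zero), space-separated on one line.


-0.0852 -0.3373

BᵀP = [25.0000 -48.0000]
S = R + BᵀPB = [3/2] + [292.0000] = [293.5000]
BᵀPA = [-25.0000 -99.0000]
K = S⁻¹·BᵀPA = [-0.0852 -0.3373]
A−BK = [-0.6593 -1.6508; -0.3407 -0.8492]
AᵀP(A−BK) = [1.1205 2.8173; 2.8173 7.1065]
P' = Q + AᵀP(A−BK) = [12.3705 -1.6827; -1.6827 16.1065]
tr(P') = 28.4770


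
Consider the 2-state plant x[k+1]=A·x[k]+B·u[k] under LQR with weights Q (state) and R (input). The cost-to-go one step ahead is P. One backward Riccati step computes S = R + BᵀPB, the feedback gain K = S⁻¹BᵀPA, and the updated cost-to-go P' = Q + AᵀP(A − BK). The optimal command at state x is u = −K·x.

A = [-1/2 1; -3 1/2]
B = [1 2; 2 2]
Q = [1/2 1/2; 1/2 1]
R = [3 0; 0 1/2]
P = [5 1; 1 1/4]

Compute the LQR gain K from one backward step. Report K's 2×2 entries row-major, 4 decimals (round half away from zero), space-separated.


BᵀP = [7.0000 1.5000; 12.0000 2.5000]
S = R + BᵀPB = [3 0; 0 1/2] + [10.0000 17.0000; 17.0000 29.0000] = [13.0000 17.0000; 17.0000 29.5000]
BᵀPA = [-8.0000 7.7500; -13.5000 13.2500]
K = S⁻¹·BᵀPA = [-0.0688 0.0357; -0.4180 0.4286]
A−BK = [0.4048 0.1071; -2.0265 -0.4286]
AᵀP(A−BK) = [0.3069 -0.0536; -0.0536 0.1071]
P' = Q + AᵀP(A−BK) = [0.8069 0.4464; 0.4464 1.1071]
tr(P') = 1.9140

-0.0688 0.0357 -0.4180 0.4286


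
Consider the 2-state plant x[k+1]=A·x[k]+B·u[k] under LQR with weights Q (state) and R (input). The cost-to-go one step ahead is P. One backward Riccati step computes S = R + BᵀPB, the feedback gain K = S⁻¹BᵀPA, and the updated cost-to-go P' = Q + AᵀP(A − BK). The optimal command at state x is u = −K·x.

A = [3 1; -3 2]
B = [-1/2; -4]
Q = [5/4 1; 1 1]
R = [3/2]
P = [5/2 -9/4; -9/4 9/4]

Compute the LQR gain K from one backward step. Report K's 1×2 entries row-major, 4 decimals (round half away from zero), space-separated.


BᵀP = [7.7500 -7.8750]
S = R + BᵀPB = [3/2] + [27.6250] = [29.1250]
BᵀPA = [46.8750 -8.0000]
K = S⁻¹·BᵀPA = [1.6094 -0.2747]
A−BK = [3.8047 0.8627; 3.4378 0.9013]
AᵀP(A−BK) = [7.8074 0.1255; 0.1255 0.3026]
P' = Q + AᵀP(A−BK) = [9.0574 1.1255; 1.1255 1.3026]
tr(P') = 10.3600

1.6094 -0.2747


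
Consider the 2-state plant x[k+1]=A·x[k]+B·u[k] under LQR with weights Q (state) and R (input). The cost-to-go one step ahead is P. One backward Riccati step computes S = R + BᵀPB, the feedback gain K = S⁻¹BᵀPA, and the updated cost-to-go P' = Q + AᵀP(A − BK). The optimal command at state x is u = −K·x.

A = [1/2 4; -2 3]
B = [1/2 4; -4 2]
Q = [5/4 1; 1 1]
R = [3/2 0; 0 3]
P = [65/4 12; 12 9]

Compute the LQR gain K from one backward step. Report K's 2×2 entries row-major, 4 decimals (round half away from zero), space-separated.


BᵀP = [-39.8750 -30.0000; 89.0000 66.0000]
S = R + BᵀPB = [3/2 0; 0 3] + [100.0625 -219.5000; -219.5000 488.0000] = [101.5625 -219.5000; -219.5000 491.0000]
BᵀPA = [40.0625 -249.5000; -87.5000 554.0000]
K = S⁻¹·BᵀPA = [0.2753 -0.5344; -0.0551 0.8894]
A−BK = [0.5829 0.7096; -0.7885 -0.9164]
AᵀP(A−BK) = [0.2089 -0.2674; -0.2674 2.9353]
P' = Q + AᵀP(A−BK) = [1.4589 0.7326; 0.7326 3.9353]
tr(P') = 5.3942

0.2753 -0.5344 -0.0551 0.8894


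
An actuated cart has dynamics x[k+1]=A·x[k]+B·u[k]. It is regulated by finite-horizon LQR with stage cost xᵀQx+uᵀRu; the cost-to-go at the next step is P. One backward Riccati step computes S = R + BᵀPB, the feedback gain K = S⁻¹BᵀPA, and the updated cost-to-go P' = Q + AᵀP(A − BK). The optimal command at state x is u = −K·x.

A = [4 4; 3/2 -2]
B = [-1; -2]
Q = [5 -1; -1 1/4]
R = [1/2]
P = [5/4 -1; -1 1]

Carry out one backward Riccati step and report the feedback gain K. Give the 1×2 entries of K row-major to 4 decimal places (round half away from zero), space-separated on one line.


BᵀP = [0.7500 -1.0000]
S = R + BᵀPB = [1/2] + [1.2500] = [1.7500]
BᵀPA = [1.5000 5.0000]
K = S⁻¹·BᵀPA = [0.8571 2.8571]
A−BK = [4.8571 6.8571; 3.2143 3.7143]
AᵀP(A−BK) = [8.9643 14.7143; 14.7143 25.7143]
P' = Q + AᵀP(A−BK) = [13.9643 13.7143; 13.7143 25.9643]
tr(P') = 39.9286

0.8571 2.8571


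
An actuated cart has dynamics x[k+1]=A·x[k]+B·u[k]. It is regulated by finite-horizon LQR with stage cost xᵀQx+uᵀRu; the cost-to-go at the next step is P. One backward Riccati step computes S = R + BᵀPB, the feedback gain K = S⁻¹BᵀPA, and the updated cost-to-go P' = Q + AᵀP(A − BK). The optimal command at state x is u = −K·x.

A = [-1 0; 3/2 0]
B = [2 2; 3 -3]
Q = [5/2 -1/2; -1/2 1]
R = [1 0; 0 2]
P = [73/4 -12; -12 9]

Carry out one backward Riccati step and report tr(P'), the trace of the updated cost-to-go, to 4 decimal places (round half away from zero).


BᵀP = [0.5000 3.0000; 72.5000 -51.0000]
S = R + BᵀPB = [1 0; 0 2] + [10.0000 -8.0000; -8.0000 298.0000] = [11.0000 -8.0000; -8.0000 300.0000]
BᵀPA = [4.0000 0.0000; -149.0000 0.0000]
K = S⁻¹·BᵀPA = [0.0025 0.0000; -0.4966 0.0000]
A−BK = [-0.0117 0.0000; 0.0028 0.0000]
AᵀP(A−BK) = [0.4966 0.0000; 0.0000 0.0000]
P' = Q + AᵀP(A−BK) = [2.9966 -0.5000; -0.5000 1.0000]
tr(P') = 3.9966

3.9966


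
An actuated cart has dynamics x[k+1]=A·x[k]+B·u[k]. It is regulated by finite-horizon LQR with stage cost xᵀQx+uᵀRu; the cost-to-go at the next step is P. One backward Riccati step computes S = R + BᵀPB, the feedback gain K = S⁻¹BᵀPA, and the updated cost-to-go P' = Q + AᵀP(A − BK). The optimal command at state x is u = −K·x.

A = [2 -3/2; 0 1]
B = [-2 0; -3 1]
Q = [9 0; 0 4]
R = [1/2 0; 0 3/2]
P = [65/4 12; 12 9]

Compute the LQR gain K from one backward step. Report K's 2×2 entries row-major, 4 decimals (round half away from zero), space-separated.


-0.4775 0.1878 -0.0334 0.0551

BᵀP = [-68.5000 -51.0000; 12.0000 9.0000]
S = R + BᵀPB = [1/2 0; 0 3/2] + [290.0000 -51.0000; -51.0000 9.0000] = [290.5000 -51.0000; -51.0000 10.5000]
BᵀPA = [-137.0000 51.7500; 24.0000 -9.0000]
K = S⁻¹·BᵀPA = [-0.4775 0.1878; -0.0334 0.0551]
A−BK = [1.0451 -1.1244; -1.3990 1.5083]
AᵀP(A−BK) = [0.3890 -0.3418; -0.3418 0.3390]
P' = Q + AᵀP(A−BK) = [9.3890 -0.3418; -0.3418 4.3390]
tr(P') = 13.7280


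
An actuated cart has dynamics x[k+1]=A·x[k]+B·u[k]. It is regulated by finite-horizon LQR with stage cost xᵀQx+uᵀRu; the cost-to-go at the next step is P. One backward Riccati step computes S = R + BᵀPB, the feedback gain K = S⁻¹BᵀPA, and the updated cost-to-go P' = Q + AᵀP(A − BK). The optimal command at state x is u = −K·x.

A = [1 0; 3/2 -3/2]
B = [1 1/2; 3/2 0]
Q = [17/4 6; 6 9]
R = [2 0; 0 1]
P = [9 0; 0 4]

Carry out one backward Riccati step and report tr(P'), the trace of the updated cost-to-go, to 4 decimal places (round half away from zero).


BᵀP = [9.0000 6.0000; 4.5000 0.0000]
S = R + BᵀPB = [2 0; 0 1] + [18.0000 4.5000; 4.5000 2.2500] = [20.0000 4.5000; 4.5000 3.2500]
BᵀPA = [18.0000 -9.0000; 4.5000 0.0000]
K = S⁻¹·BᵀPA = [0.8547 -0.6536; 0.2011 0.9050]
A−BK = [0.0447 0.2011; 0.2179 -0.5196]
AᵀP(A−BK) = [1.7095 -1.3073; -1.3073 3.1173]
P' = Q + AᵀP(A−BK) = [5.9595 4.6927; 4.6927 12.1173]
tr(P') = 18.0768

18.0768


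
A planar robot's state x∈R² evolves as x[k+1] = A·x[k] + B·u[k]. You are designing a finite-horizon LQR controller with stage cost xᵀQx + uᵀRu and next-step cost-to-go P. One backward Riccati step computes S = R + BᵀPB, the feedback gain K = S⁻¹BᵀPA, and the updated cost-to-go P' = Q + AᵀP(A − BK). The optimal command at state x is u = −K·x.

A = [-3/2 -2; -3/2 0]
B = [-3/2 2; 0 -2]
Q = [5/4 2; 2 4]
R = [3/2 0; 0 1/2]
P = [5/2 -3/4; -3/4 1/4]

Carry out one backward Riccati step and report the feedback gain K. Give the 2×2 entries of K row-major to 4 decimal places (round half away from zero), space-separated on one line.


0.1044 0.1519 -0.3275 -0.6582

BᵀP = [-3.7500 1.1250; 6.5000 -2.0000]
S = R + BᵀPB = [3/2 0; 0 1/2] + [5.6250 -9.7500; -9.7500 17.0000] = [7.1250 -9.7500; -9.7500 17.5000]
BᵀPA = [3.9375 7.5000; -6.7500 -13.0000]
K = S⁻¹·BᵀPA = [0.1044 0.1519; -0.3275 -0.6582]
A−BK = [-0.6883 -0.4557; -2.1551 -1.3165]
AᵀP(A−BK) = [0.1905 0.2089; 0.2089 0.3038]
P' = Q + AᵀP(A−BK) = [1.4405 2.2089; 2.2089 4.3038]
tr(P') = 5.7443


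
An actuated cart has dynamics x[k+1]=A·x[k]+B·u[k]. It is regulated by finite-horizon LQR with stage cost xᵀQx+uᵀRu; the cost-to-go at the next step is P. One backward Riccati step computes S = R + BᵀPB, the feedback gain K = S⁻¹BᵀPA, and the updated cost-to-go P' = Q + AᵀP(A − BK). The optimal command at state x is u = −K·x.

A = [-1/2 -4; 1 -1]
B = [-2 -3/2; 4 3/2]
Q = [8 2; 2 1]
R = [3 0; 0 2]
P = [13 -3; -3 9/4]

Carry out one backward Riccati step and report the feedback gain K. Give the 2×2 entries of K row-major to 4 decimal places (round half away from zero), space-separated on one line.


0.1881 -0.3009 0.0988 2.2493

BᵀP = [-38.0000 15.0000; -24.0000 7.8750]
S = R + BᵀPB = [3 0; 0 2] + [136.0000 79.5000; 79.5000 47.8125] = [139.0000 79.5000; 79.5000 49.8125]
BᵀPA = [34.0000 137.0000; 19.8750 88.1250]
K = S⁻¹·BᵀPA = [0.1881 -0.3009; 0.0988 2.2493]
A−BK = [0.0244 -1.2278; 0.0994 -3.1705]
AᵀP(A−BK) = [0.1411 -0.2256; -0.2256 29.2481]
P' = Q + AᵀP(A−BK) = [8.1411 1.7744; 1.7744 30.2481]
tr(P') = 38.3891
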